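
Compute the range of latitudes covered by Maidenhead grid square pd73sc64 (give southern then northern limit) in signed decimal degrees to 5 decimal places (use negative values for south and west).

Field P=15, D=3: +15·20° lon, +3·10° lat → SW at lon 120°, lat -60°.
Square 7, 3: +7·2° lon, +3·1° lat → SW at lon 134°, lat -57°.
Subsquare s=18, c=2: +18·0.0833333° lon, +2·0.0416667° lat → SW at lon 135.5°, lat -56.9167°.
Extended square 6, 4: +6·0.00833333° lon, +4·0.00416667° lat → SW at lon 135.55°, lat -56.9°.
Cell spans 0.00833333° lon × 0.00416667° lat.
south -56.90000, north -56.89583.

-56.90000, -56.89583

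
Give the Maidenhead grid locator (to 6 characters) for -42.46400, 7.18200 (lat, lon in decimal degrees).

JE37om

Add 180° to longitude and 90° to latitude: 187.1820, 47.5360.
Field: lon ⌊187.1820/20⌋ = 9 → J; lat ⌊47.5360/10⌋ = 4 → E.
Square: lon ⌊7.1820/2⌋ = 3; lat ⌊7.5360/1⌋ = 7.
Subsquare: lon ⌊1.1820/0.0833333⌋ = 14 → o; lat ⌊0.5360/0.0416667⌋ = 12 → m.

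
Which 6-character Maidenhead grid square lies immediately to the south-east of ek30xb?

Longitude subsquare x = 23; +1 → 24, wraps to 0 = a, carry into square.
Longitude square 3; +1 → 4.
Latitude subsquare b = 1; −1 → 0 = a.

EK40aa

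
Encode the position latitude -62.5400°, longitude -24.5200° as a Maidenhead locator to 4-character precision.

Shift to the Maidenhead origin (180°W, 90°S): lon 155.48, lat 27.46.
Field (20°×10°, letters A–R): lon ⌊155.48/20⌋ = 7 → H; lat ⌊27.46/10⌋ = 2 → C.
Square (2°×1°, digits 0–9): lon ⌊15.48/2⌋ = 7; lat ⌊7.46/1⌋ = 7.

HC77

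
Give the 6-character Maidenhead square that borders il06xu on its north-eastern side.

IL16av

Longitude subsquare x = 23; +1 → 24, wraps to 0 = a, carry into square.
Longitude square 0; +1 → 1.
Latitude subsquare u = 20; +1 → 21 = v.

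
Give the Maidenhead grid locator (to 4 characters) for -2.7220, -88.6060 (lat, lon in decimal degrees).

EI57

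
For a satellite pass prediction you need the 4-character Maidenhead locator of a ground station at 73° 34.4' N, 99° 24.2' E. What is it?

NQ93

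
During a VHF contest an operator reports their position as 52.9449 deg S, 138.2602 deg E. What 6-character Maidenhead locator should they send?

PD97db

Offset from 180°W / 90°S: lon 318.2602°, lat 37.0551°.
Field (20°×10°, letters A–R): 318.2602/20 → 15 → P, 37.0551/10 → 3 → D; chars PD.
Square (2°×1°, digits 0–9): 18.2602/2 → 9, 7.0551/1 → 7; chars 97.
Subsquare (5′×2.5′, letters a–x): 0.2602/0.0833333 → 3 → d, 0.0551/0.0416667 → 1 → b; chars db.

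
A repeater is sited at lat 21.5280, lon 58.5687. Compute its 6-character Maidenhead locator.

LL91gm

Offset from 180°W / 90°S: lon 238.5687°, lat 111.5280°.
Field (20°×10°, letters A–R): 238.5687/20 → 11 → L, 111.5280/10 → 11 → L; chars LL.
Square (2°×1°, digits 0–9): 18.5687/2 → 9, 1.5280/1 → 1; chars 91.
Subsquare (5′×2.5′, letters a–x): 0.5687/0.0833333 → 6 → g, 0.5280/0.0416667 → 12 → m; chars gm.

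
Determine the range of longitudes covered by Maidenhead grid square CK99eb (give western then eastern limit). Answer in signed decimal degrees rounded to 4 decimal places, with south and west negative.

-121.6667, -121.5833

Field C=2, K=10: +2·20° lon, +10·10° lat → SW at lon -140°, lat 10°.
Square 9, 9: +9·2° lon, +9·1° lat → SW at lon -122°, lat 19°.
Subsquare e=4, b=1: +4·0.0833333° lon, +1·0.0416667° lat → SW at lon -121.667°, lat 19.0417°.
Cell spans 0.0833333° lon × 0.0416667° lat.
west -121.6667, east -121.5833.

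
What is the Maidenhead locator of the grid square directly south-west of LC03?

KC92

Longitude square 0; −1 → -1, wraps to 9, carry into field.
Longitude field L = 11; −1 → 10 = K.
Latitude square 3; −1 → 2.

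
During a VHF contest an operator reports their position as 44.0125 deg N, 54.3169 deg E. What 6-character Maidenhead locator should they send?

LN74da

Offset from 180°W / 90°S: lon 234.3169°, lat 134.0125°.
Field: 234.3169/20 → 11 → L, 134.0125/10 → 13 → N; chars LN.
Square: 14.3169/2 → 7, 4.0125/1 → 4; chars 74.
Subsquare: 0.3169/0.0833333 → 3 → d, 0.0125/0.0416667 → 0 → a; chars da.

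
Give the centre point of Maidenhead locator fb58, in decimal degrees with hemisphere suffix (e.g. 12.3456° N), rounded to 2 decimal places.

71.50° S, 69.00° W

Field F=5, B=1: +5·20° lon, +1·10° lat → SW at lon -80°, lat -80°.
Square 5, 8: +5·2° lon, +8·1° lat → SW at lon -70°, lat -72°.
Cell spans 2° lon × 1° lat. Centre is SW corner plus half of each.
latitude 71.50° S, longitude 69.00° W.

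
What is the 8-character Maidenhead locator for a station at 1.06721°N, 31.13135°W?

Offset from 180°W / 90°S: lon 148.86865°, lat 91.06721°.
Field: 148.86865/20 → 7 → H, 91.06721/10 → 9 → J; chars HJ.
Square: 8.86865/2 → 4, 1.06721/1 → 1; chars 41.
Subsquare: 0.86865/0.0833333 → 10 → k, 0.06721/0.0416667 → 1 → b; chars kb.
Extended square: 0.03532/0.00833333 → 4, 0.02554/0.00416667 → 6; chars 46.

HJ41kb46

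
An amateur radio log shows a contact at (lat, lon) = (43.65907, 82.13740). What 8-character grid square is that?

NN13bp68

Offset from 180°W / 90°S: lon 262.13740°, lat 133.65907°.
Field: 262.13740/20 → 13 → N, 133.65907/10 → 13 → N; chars NN.
Square: 2.13740/2 → 1, 3.65907/1 → 3; chars 13.
Subsquare: 0.13740/0.0833333 → 1 → b, 0.65907/0.0416667 → 15 → p; chars bp.
Extended square: 0.05407/0.00833333 → 6, 0.03407/0.00416667 → 8; chars 68.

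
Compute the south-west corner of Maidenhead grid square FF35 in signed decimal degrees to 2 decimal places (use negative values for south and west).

-35.00, -74.00

Field F=5, F=5: +5·20° lon, +5·10° lat → SW at lon -80°, lat -40°.
Square 3, 5: +3·2° lon, +5·1° lat → SW at lon -74°, lat -35°.
latitude -35.00, longitude -74.00.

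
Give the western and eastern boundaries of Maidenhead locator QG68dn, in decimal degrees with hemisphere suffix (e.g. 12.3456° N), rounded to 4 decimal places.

Field Q=16, G=6: +16·20° lon, +6·10° lat → SW at lon 140°, lat -30°.
Square 6, 8: +6·2° lon, +8·1° lat → SW at lon 152°, lat -22°.
Subsquare d=3, n=13: +3·0.0833333° lon, +13·0.0416667° lat → SW at lon 152.25°, lat -21.4583°.
Cell spans 0.0833333° lon × 0.0416667° lat.
west 152.2500° E, east 152.3333° E.

152.2500° E, 152.3333° E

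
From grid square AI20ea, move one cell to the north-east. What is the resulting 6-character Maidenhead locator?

Longitude subsquare e = 4; +1 → 5 = f.
Latitude subsquare a = 0; +1 → 1 = b.

AI20fb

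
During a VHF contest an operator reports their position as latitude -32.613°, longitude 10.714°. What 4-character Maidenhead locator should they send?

Shift to the Maidenhead origin (180°W, 90°S): lon 190.71, lat 57.39.
Field: 190.71/20 → 9 → J, 57.39/10 → 5 → F; chars JF.
Square: 10.71/2 → 5, 7.39/1 → 7; chars 57.

JF57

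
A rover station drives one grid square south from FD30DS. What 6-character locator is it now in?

FD30dr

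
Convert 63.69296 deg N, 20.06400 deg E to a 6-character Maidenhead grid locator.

KP03aq

Offset from 180°W / 90°S: lon 200.0640°, lat 153.6930°.
Field (20°×10°, letters A–R): 200.0640/20 → 10 → K, 153.6930/10 → 15 → P; chars KP.
Square (2°×1°, digits 0–9): 0.0640/2 → 0, 3.6930/1 → 3; chars 03.
Subsquare (5′×2.5′, letters a–x): 0.0640/0.0833333 → 0 → a, 0.6930/0.0416667 → 16 → q; chars aq.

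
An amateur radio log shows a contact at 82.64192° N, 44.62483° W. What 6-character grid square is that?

Shift to the Maidenhead origin (180°W, 90°S): lon 135.3752, lat 172.6419.
Field: lon ⌊135.3752/20⌋ = 6 → G; lat ⌊172.6419/10⌋ = 17 → R.
Square: lon ⌊15.3752/2⌋ = 7; lat ⌊2.6419/1⌋ = 2.
Subsquare: lon ⌊1.3752/0.0833333⌋ = 16 → q; lat ⌊0.6419/0.0416667⌋ = 15 → p.

GR72qp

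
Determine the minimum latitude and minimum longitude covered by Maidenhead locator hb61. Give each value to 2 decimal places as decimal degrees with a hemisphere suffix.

Field H=7, B=1: +7·20° lon, +1·10° lat → SW at lon -40°, lat -80°.
Square 6, 1: +6·2° lon, +1·1° lat → SW at lon -28°, lat -79°.
latitude 79.00° S, longitude 28.00° W.

79.00° S, 28.00° W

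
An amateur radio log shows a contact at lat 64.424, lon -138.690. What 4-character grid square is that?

CP04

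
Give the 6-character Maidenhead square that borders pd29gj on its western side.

Longitude subsquare g = 6; −1 → 5 = f.
The latitude characters are unchanged.

PD29fj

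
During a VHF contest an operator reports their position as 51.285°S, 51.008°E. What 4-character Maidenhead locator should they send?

LD58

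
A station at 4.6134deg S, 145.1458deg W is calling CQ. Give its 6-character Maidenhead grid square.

Shift to the Maidenhead origin (180°W, 90°S): lon 34.8542, lat 85.3866.
Field: 34.8542/20 → 1 → B, 85.3866/10 → 8 → I; chars BI.
Square: 14.8542/2 → 7, 5.3866/1 → 5; chars 75.
Subsquare: 0.8542/0.0833333 → 10 → k, 0.3866/0.0416667 → 9 → j; chars kj.

BI75kj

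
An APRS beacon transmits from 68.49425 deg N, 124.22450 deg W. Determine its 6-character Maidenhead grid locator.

CP78vl

Add 180° to longitude and 90° to latitude: 55.7755, 158.4942.
Field: lon ⌊55.7755/20⌋ = 2 → C; lat ⌊158.4942/10⌋ = 15 → P.
Square: lon ⌊15.7755/2⌋ = 7; lat ⌊8.4942/1⌋ = 8.
Subsquare: lon ⌊1.7755/0.0833333⌋ = 21 → v; lat ⌊0.4942/0.0416667⌋ = 11 → l.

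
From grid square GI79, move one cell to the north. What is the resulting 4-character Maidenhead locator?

Latitude square 9; +1 → 10, wraps to 0, carry into field.
Latitude field I = 8; +1 → 9 = J.
The longitude characters are unchanged.

GJ70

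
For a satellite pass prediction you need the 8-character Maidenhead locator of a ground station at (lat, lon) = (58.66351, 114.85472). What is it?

OO78kp29

Add 180° to longitude and 90° to latitude: 294.85472, 148.66351.
Field (20°×10°, letters A–R): 294.85472/20 → 14 → O, 148.66351/10 → 14 → O; chars OO.
Square (2°×1°, digits 0–9): 14.85472/2 → 7, 8.66351/1 → 8; chars 78.
Subsquare (5′×2.5′, letters a–x): 0.85472/0.0833333 → 10 → k, 0.66351/0.0416667 → 15 → p; chars kp.
Extended square (30″×15″, digits 0–9): 0.02139/0.00833333 → 2, 0.03851/0.00416667 → 9; chars 29.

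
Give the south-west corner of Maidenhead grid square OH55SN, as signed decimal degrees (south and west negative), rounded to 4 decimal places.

-14.4583, 111.5000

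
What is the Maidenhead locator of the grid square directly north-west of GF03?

FF94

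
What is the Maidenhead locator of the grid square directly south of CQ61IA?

CQ60ix

Latitude subsquare a = 0; −1 → -1, wraps to 23 = x, carry into square.
Latitude square 1; −1 → 0.
The longitude characters are unchanged.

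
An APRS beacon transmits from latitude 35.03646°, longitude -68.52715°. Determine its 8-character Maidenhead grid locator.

FM55ra68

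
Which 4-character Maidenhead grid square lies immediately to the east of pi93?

QI03

Longitude square 9; +1 → 10, wraps to 0, carry into field.
Longitude field P = 15; +1 → 16 = Q.
The latitude characters are unchanged.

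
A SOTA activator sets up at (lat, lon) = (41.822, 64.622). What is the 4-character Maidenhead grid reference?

Offset from 180°W / 90°S: lon 244.62°, lat 131.82°.
Field (20°×10°, letters A–R): 244.62/20 → 12 → M, 131.82/10 → 13 → N; chars MN.
Square (2°×1°, digits 0–9): 4.62/2 → 2, 1.82/1 → 1; chars 21.

MN21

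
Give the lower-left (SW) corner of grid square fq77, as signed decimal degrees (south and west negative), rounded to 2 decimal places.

Field F=5, Q=16: +5·20° lon, +16·10° lat → SW at lon -80°, lat 70°.
Square 7, 7: +7·2° lon, +7·1° lat → SW at lon -66°, lat 77°.
latitude 77.00, longitude -66.00.

77.00, -66.00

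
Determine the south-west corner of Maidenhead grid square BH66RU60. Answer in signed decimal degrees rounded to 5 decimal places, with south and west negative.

-13.16667, -146.53333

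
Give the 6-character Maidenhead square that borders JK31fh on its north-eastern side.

JK31gi

Longitude subsquare f = 5; +1 → 6 = g.
Latitude subsquare h = 7; +1 → 8 = i.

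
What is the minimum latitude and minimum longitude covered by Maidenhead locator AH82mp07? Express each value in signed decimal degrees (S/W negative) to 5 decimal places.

-17.34583, -163.00000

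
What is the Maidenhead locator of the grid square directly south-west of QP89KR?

Longitude subsquare k = 10; −1 → 9 = j.
Latitude subsquare r = 17; −1 → 16 = q.

QP89jq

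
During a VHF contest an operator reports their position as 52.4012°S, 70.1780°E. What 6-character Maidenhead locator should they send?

Shift to the Maidenhead origin (180°W, 90°S): lon 250.1780, lat 37.5988.
Field: 250.1780/20 → 12 → M, 37.5988/10 → 3 → D; chars MD.
Square: 10.1780/2 → 5, 7.5988/1 → 7; chars 57.
Subsquare: 0.1780/0.0833333 → 2 → c, 0.5988/0.0416667 → 14 → o; chars co.

MD57co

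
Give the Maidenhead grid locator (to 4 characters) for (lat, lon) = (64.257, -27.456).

Shift to the Maidenhead origin (180°W, 90°S): lon 152.54, lat 154.26.
Field (20°×10°, letters A–R): lon ⌊152.54/20⌋ = 7 → H; lat ⌊154.26/10⌋ = 15 → P.
Square (2°×1°, digits 0–9): lon ⌊12.54/2⌋ = 6; lat ⌊4.26/1⌋ = 4.

HP64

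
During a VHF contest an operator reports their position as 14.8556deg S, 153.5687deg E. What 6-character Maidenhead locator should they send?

QH65sd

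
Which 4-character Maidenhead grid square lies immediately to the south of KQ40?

KP49

Latitude square 0; −1 → -1, wraps to 9, carry into field.
Latitude field Q = 16; −1 → 15 = P.
The longitude characters are unchanged.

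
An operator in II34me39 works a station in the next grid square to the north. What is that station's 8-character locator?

II34mf30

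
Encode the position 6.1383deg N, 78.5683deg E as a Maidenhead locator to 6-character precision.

Offset from 180°W / 90°S: lon 258.5683°, lat 96.1383°.
Field (20°×10°, letters A–R): 258.5683/20 → 12 → M, 96.1383/10 → 9 → J; chars MJ.
Square (2°×1°, digits 0–9): 18.5683/2 → 9, 6.1383/1 → 6; chars 96.
Subsquare (5′×2.5′, letters a–x): 0.5683/0.0833333 → 6 → g, 0.1383/0.0416667 → 3 → d; chars gd.

MJ96gd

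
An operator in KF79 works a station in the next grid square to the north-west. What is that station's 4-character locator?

Longitude square 7; −1 → 6.
Latitude square 9; +1 → 10, wraps to 0, carry into field.
Latitude field F = 5; +1 → 6 = G.

KG60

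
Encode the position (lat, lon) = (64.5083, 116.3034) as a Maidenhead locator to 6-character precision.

Shift to the Maidenhead origin (180°W, 90°S): lon 296.3034, lat 154.5083.
Field: 296.3034/20 → 14 → O, 154.5083/10 → 15 → P; chars OP.
Square: 16.3034/2 → 8, 4.5083/1 → 4; chars 84.
Subsquare: 0.3034/0.0833333 → 3 → d, 0.5083/0.0416667 → 12 → m; chars dm.

OP84dm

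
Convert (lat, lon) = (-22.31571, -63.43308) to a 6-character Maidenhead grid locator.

FG87gq

Offset from 180°W / 90°S: lon 116.5669°, lat 67.6843°.
Field: lon ⌊116.5669/20⌋ = 5 → F; lat ⌊67.6843/10⌋ = 6 → G.
Square: lon ⌊16.5669/2⌋ = 8; lat ⌊7.6843/1⌋ = 7.
Subsquare: lon ⌊0.5669/0.0833333⌋ = 6 → g; lat ⌊0.6843/0.0416667⌋ = 16 → q.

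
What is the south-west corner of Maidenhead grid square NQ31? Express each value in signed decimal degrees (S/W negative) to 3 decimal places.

71.000, 86.000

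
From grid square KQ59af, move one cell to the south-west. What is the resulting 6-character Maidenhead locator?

KQ49xe

Longitude subsquare a = 0; −1 → -1, wraps to 23 = x, carry into square.
Longitude square 5; −1 → 4.
Latitude subsquare f = 5; −1 → 4 = e.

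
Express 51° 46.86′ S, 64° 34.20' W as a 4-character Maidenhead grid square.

Shift to the Maidenhead origin (180°W, 90°S): lon 115.43, lat 38.22.
Field: 115.43/20 → 5 → F, 38.22/10 → 3 → D; chars FD.
Square: 15.43/2 → 7, 8.22/1 → 8; chars 78.

FD78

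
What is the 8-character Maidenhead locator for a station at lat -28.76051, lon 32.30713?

KG61df67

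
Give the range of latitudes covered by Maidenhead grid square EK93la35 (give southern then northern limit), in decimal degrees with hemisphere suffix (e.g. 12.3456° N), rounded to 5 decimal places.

13.02083° N, 13.02500° N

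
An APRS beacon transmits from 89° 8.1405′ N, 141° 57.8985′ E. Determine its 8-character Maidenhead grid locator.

QR09xd52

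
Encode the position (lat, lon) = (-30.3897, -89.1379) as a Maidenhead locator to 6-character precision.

Offset from 180°W / 90°S: lon 90.8621°, lat 59.6103°.
Field: 90.8621/20 → 4 → E, 59.6103/10 → 5 → F; chars EF.
Square: 10.8621/2 → 5, 9.6103/1 → 9; chars 59.
Subsquare: 0.8621/0.0833333 → 10 → k, 0.6103/0.0416667 → 14 → o; chars ko.

EF59ko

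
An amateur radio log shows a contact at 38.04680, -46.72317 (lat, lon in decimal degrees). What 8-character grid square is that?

Offset from 180°W / 90°S: lon 133.27683°, lat 128.04680°.
Field: lon ⌊133.27683/20⌋ = 6 → G; lat ⌊128.04680/10⌋ = 12 → M.
Square: lon ⌊13.27683/2⌋ = 6; lat ⌊8.04680/1⌋ = 8.
Subsquare: lon ⌊1.27683/0.0833333⌋ = 15 → p; lat ⌊0.04680/0.0416667⌋ = 1 → b.
Extended square: lon ⌊0.02683/0.00833333⌋ = 3; lat ⌊0.00513/0.00416667⌋ = 1.

GM68pb31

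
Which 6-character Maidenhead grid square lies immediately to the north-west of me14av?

Longitude subsquare a = 0; −1 → -1, wraps to 23 = x, carry into square.
Longitude square 1; −1 → 0.
Latitude subsquare v = 21; +1 → 22 = w.

ME04xw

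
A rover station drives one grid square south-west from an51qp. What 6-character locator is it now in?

AN51po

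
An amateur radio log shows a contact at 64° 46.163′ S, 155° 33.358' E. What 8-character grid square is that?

QC75sf65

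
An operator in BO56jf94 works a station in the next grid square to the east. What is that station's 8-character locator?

BO56kf04

Longitude extended square 9; +1 → 10, wraps to 0, carry into subsquare.
Longitude subsquare j = 9; +1 → 10 = k.
The latitude characters are unchanged.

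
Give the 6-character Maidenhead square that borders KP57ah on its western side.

KP47xh

Longitude subsquare a = 0; −1 → -1, wraps to 23 = x, carry into square.
Longitude square 5; −1 → 4.
The latitude characters are unchanged.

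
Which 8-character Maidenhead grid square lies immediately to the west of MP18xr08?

MP18wr98

Longitude extended square 0; −1 → -1, wraps to 9, carry into subsquare.
Longitude subsquare x = 23; −1 → 22 = w.
The latitude characters are unchanged.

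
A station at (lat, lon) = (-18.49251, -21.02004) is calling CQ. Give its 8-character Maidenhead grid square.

HH91lm71

Add 180° to longitude and 90° to latitude: 158.97996, 71.50749.
Field: 158.97996/20 → 7 → H, 71.50749/10 → 7 → H; chars HH.
Square: 18.97996/2 → 9, 1.50749/1 → 1; chars 91.
Subsquare: 0.97996/0.0833333 → 11 → l, 0.50749/0.0416667 → 12 → m; chars lm.
Extended square: 0.06329/0.00833333 → 7, 0.00749/0.00416667 → 1; chars 71.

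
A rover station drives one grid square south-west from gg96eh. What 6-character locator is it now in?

Longitude subsquare e = 4; −1 → 3 = d.
Latitude subsquare h = 7; −1 → 6 = g.

GG96dg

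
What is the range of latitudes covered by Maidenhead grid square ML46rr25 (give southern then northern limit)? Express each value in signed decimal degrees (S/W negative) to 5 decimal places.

Field M=12, L=11: +12·20° lon, +11·10° lat → SW at lon 60°, lat 20°.
Square 4, 6: +4·2° lon, +6·1° lat → SW at lon 68°, lat 26°.
Subsquare r=17, r=17: +17·0.0833333° lon, +17·0.0416667° lat → SW at lon 69.4167°, lat 26.7083°.
Extended square 2, 5: +2·0.00833333° lon, +5·0.00416667° lat → SW at lon 69.4333°, lat 26.7292°.
Cell spans 0.00833333° lon × 0.00416667° lat.
south 26.72917, north 26.73333.

26.72917, 26.73333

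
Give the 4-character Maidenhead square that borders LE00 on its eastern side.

LE10

Longitude square 0; +1 → 1.
The latitude characters are unchanged.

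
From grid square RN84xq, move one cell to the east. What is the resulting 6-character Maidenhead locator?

RN94aq

Longitude subsquare x = 23; +1 → 24, wraps to 0 = a, carry into square.
Longitude square 8; +1 → 9.
The latitude characters are unchanged.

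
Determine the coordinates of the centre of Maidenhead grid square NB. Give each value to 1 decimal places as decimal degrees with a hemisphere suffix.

75.0° S, 90.0° E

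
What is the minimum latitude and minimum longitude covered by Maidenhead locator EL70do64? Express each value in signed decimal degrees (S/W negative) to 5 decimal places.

20.60000, -85.70000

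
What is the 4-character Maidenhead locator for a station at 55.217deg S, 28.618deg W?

HD54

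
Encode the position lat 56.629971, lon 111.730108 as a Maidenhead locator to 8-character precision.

OO56up71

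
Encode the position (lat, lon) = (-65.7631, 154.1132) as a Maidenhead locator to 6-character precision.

Add 180° to longitude and 90° to latitude: 334.1132, 24.2369.
Field: lon ⌊334.1132/20⌋ = 16 → Q; lat ⌊24.2369/10⌋ = 2 → C.
Square: lon ⌊14.1132/2⌋ = 7; lat ⌊4.2369/1⌋ = 4.
Subsquare: lon ⌊0.1132/0.0833333⌋ = 1 → b; lat ⌊0.2369/0.0416667⌋ = 5 → f.

QC74bf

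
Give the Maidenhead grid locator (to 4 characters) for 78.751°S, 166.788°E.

Shift to the Maidenhead origin (180°W, 90°S): lon 346.79, lat 11.25.
Field: 346.79/20 → 17 → R, 11.25/10 → 1 → B; chars RB.
Square: 6.79/2 → 3, 1.25/1 → 1; chars 31.

RB31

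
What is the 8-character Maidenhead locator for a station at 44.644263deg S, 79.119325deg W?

Shift to the Maidenhead origin (180°W, 90°S): lon 100.88067, lat 45.35574.
Field: lon ⌊100.88067/20⌋ = 5 → F; lat ⌊45.35574/10⌋ = 4 → E.
Square: lon ⌊0.88067/2⌋ = 0; lat ⌊5.35574/1⌋ = 5.
Subsquare: lon ⌊0.88067/0.0833333⌋ = 10 → k; lat ⌊0.35574/0.0416667⌋ = 8 → i.
Extended square: lon ⌊0.04734/0.00833333⌋ = 5; lat ⌊0.02240/0.00416667⌋ = 5.

FE05ki55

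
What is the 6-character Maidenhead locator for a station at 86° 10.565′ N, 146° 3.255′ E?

QR36ae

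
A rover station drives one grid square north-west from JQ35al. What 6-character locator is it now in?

JQ25xm

Longitude subsquare a = 0; −1 → -1, wraps to 23 = x, carry into square.
Longitude square 3; −1 → 2.
Latitude subsquare l = 11; +1 → 12 = m.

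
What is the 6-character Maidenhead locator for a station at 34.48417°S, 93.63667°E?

Shift to the Maidenhead origin (180°W, 90°S): lon 273.6367, lat 55.5158.
Field: 273.6367/20 → 13 → N, 55.5158/10 → 5 → F; chars NF.
Square: 13.6367/2 → 6, 5.5158/1 → 5; chars 65.
Subsquare: 1.6367/0.0833333 → 19 → t, 0.5158/0.0416667 → 12 → m; chars tm.

NF65tm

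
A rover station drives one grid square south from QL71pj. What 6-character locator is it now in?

Latitude subsquare j = 9; −1 → 8 = i.
The longitude characters are unchanged.

QL71pi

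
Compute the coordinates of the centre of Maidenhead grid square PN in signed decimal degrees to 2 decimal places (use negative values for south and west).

Field P=15, N=13: +15·20° lon, +13·10° lat → SW at lon 120°, lat 40°.
Cell spans 20° lon × 10° lat. Centre is SW corner plus half of each.
latitude 45.00, longitude 130.00.

45.00, 130.00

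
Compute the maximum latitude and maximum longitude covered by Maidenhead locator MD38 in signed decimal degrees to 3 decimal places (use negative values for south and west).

-51.000, 68.000

Field M=12, D=3: +12·20° lon, +3·10° lat → SW at lon 60°, lat -60°.
Square 3, 8: +3·2° lon, +8·1° lat → SW at lon 66°, lat -52°.
Cell spans 2° lon × 1° lat. NE corner is SW corner plus one full cell.
latitude -51.000, longitude 68.000.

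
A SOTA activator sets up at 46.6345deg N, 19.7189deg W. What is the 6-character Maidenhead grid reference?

IN06dp

Offset from 180°W / 90°S: lon 160.2811°, lat 136.6345°.
Field (20°×10°, letters A–R): 160.2811/20 → 8 → I, 136.6345/10 → 13 → N; chars IN.
Square (2°×1°, digits 0–9): 0.2811/2 → 0, 6.6345/1 → 6; chars 06.
Subsquare (5′×2.5′, letters a–x): 0.2811/0.0833333 → 3 → d, 0.6345/0.0416667 → 15 → p; chars dp.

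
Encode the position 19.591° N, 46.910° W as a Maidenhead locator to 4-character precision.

Add 180° to longitude and 90° to latitude: 133.09, 109.59.
Field (20°×10°, letters A–R): 133.09/20 → 6 → G, 109.59/10 → 10 → K; chars GK.
Square (2°×1°, digits 0–9): 13.09/2 → 6, 9.59/1 → 9; chars 69.

GK69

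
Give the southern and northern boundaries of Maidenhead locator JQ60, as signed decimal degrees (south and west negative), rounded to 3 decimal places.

Field J=9, Q=16: +9·20° lon, +16·10° lat → SW at lon 0°, lat 70°.
Square 6, 0: +6·2° lon, +0·1° lat → SW at lon 12°, lat 70°.
Cell spans 2° lon × 1° lat.
south 70.000, north 71.000.

70.000, 71.000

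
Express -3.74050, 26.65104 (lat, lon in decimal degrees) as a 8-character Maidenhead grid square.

KI36hg82

Shift to the Maidenhead origin (180°W, 90°S): lon 206.65104, lat 86.25950.
Field: 206.65104/20 → 10 → K, 86.25950/10 → 8 → I; chars KI.
Square: 6.65104/2 → 3, 6.25950/1 → 6; chars 36.
Subsquare: 0.65104/0.0833333 → 7 → h, 0.25950/0.0416667 → 6 → g; chars hg.
Extended square: 0.06771/0.00833333 → 8, 0.00950/0.00416667 → 2; chars 82.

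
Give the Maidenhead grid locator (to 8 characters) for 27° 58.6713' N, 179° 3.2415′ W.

AL07lx34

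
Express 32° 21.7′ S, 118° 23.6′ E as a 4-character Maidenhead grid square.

OF97

Offset from 180°W / 90°S: lon 298.39°, lat 57.64°.
Field (20°×10°, letters A–R): lon ⌊298.39/20⌋ = 14 → O; lat ⌊57.64/10⌋ = 5 → F.
Square (2°×1°, digits 0–9): lon ⌊18.39/2⌋ = 9; lat ⌊7.64/1⌋ = 7.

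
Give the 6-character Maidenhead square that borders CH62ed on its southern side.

Latitude subsquare d = 3; −1 → 2 = c.
The longitude characters are unchanged.

CH62ec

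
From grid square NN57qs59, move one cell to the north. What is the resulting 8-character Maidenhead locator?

NN57qt50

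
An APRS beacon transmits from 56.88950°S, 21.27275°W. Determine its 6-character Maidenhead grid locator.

HD93ic

Shift to the Maidenhead origin (180°W, 90°S): lon 158.7272, lat 33.1105.
Field (20°×10°, letters A–R): 158.7272/20 → 7 → H, 33.1105/10 → 3 → D; chars HD.
Square (2°×1°, digits 0–9): 18.7272/2 → 9, 3.1105/1 → 3; chars 93.
Subsquare (5′×2.5′, letters a–x): 0.7272/0.0833333 → 8 → i, 0.1105/0.0416667 → 2 → c; chars ic.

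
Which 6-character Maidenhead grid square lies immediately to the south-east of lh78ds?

Longitude subsquare d = 3; +1 → 4 = e.
Latitude subsquare s = 18; −1 → 17 = r.

LH78er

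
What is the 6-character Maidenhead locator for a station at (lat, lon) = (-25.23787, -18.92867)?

Shift to the Maidenhead origin (180°W, 90°S): lon 161.0713, lat 64.7621.
Field: 161.0713/20 → 8 → I, 64.7621/10 → 6 → G; chars IG.
Square: 1.0713/2 → 0, 4.7621/1 → 4; chars 04.
Subsquare: 1.0713/0.0833333 → 12 → m, 0.7621/0.0416667 → 18 → s; chars ms.

IG04ms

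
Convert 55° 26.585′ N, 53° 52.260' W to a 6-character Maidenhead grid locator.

Add 180° to longitude and 90° to latitude: 126.1290, 145.4431.
Field (20°×10°, letters A–R): lon ⌊126.1290/20⌋ = 6 → G; lat ⌊145.4431/10⌋ = 14 → O.
Square (2°×1°, digits 0–9): lon ⌊6.1290/2⌋ = 3; lat ⌊5.4431/1⌋ = 5.
Subsquare (5′×2.5′, letters a–x): lon ⌊0.1290/0.0833333⌋ = 1 → b; lat ⌊0.4431/0.0416667⌋ = 10 → k.

GO35bk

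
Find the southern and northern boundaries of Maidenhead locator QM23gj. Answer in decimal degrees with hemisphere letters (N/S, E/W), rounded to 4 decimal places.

33.3750° N, 33.4167° N

Field Q=16, M=12: +16·20° lon, +12·10° lat → SW at lon 140°, lat 30°.
Square 2, 3: +2·2° lon, +3·1° lat → SW at lon 144°, lat 33°.
Subsquare g=6, j=9: +6·0.0833333° lon, +9·0.0416667° lat → SW at lon 144.5°, lat 33.375°.
Cell spans 0.0833333° lon × 0.0416667° lat.
south 33.3750° N, north 33.4167° N.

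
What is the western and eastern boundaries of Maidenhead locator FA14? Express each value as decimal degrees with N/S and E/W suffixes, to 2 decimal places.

78.00° W, 76.00° W

Field F=5, A=0: +5·20° lon, +0·10° lat → SW at lon -80°, lat -90°.
Square 1, 4: +1·2° lon, +4·1° lat → SW at lon -78°, lat -86°.
Cell spans 2° lon × 1° lat.
west 78.00° W, east 76.00° W.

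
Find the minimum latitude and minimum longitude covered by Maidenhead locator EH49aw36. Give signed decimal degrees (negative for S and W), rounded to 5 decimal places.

Field E=4, H=7: +4·20° lon, +7·10° lat → SW at lon -100°, lat -20°.
Square 4, 9: +4·2° lon, +9·1° lat → SW at lon -92°, lat -11°.
Subsquare a=0, w=22: +0·0.0833333° lon, +22·0.0416667° lat → SW at lon -92°, lat -10.0833°.
Extended square 3, 6: +3·0.00833333° lon, +6·0.00416667° lat → SW at lon -91.975°, lat -10.0583°.
latitude -10.05833, longitude -91.97500.

-10.05833, -91.97500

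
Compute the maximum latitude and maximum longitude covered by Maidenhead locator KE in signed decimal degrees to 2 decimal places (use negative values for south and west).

Field K=10, E=4: +10·20° lon, +4·10° lat → SW at lon 20°, lat -50°.
Cell spans 20° lon × 10° lat. NE corner is SW corner plus one full cell.
latitude -40.00, longitude 40.00.

-40.00, 40.00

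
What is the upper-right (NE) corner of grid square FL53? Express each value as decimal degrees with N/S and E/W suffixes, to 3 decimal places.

Field F=5, L=11: +5·20° lon, +11·10° lat → SW at lon -80°, lat 20°.
Square 5, 3: +5·2° lon, +3·1° lat → SW at lon -70°, lat 23°.
Cell spans 2° lon × 1° lat. NE corner is SW corner plus one full cell.
latitude 24.000° N, longitude 68.000° W.

24.000° N, 68.000° W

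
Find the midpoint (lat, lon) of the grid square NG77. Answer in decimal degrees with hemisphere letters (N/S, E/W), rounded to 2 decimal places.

22.50° S, 95.00° E

Field N=13, G=6: +13·20° lon, +6·10° lat → SW at lon 80°, lat -30°.
Square 7, 7: +7·2° lon, +7·1° lat → SW at lon 94°, lat -23°.
Cell spans 2° lon × 1° lat. Centre is SW corner plus half of each.
latitude 22.50° S, longitude 95.00° E.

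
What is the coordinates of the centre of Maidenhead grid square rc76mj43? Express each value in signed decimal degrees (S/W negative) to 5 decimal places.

-63.61042, 175.03750

Field R=17, C=2: +17·20° lon, +2·10° lat → SW at lon 160°, lat -70°.
Square 7, 6: +7·2° lon, +6·1° lat → SW at lon 174°, lat -64°.
Subsquare m=12, j=9: +12·0.0833333° lon, +9·0.0416667° lat → SW at lon 175°, lat -63.625°.
Extended square 4, 3: +4·0.00833333° lon, +3·0.00416667° lat → SW at lon 175.033°, lat -63.6125°.
Cell spans 0.00833333° lon × 0.00416667° lat. Centre is SW corner plus half of each.
latitude -63.61042, longitude 175.03750.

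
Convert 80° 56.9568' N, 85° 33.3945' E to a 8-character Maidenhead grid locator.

NR20sw67

Shift to the Maidenhead origin (180°W, 90°S): lon 265.55658, lat 170.94928.
Field: 265.55658/20 → 13 → N, 170.94928/10 → 17 → R; chars NR.
Square: 5.55658/2 → 2, 0.94928/1 → 0; chars 20.
Subsquare: 1.55658/0.0833333 → 18 → s, 0.94928/0.0416667 → 22 → w; chars sw.
Extended square: 0.05658/0.00833333 → 6, 0.03261/0.00416667 → 7; chars 67.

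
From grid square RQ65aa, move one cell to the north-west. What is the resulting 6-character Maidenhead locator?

RQ55xb

Longitude subsquare a = 0; −1 → -1, wraps to 23 = x, carry into square.
Longitude square 6; −1 → 5.
Latitude subsquare a = 0; +1 → 1 = b.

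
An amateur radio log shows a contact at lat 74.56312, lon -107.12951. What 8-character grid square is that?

Shift to the Maidenhead origin (180°W, 90°S): lon 72.87049, lat 164.56312.
Field: 72.87049/20 → 3 → D, 164.56312/10 → 16 → Q; chars DQ.
Square: 12.87049/2 → 6, 4.56312/1 → 4; chars 64.
Subsquare: 0.87049/0.0833333 → 10 → k, 0.56312/0.0416667 → 13 → n; chars kn.
Extended square: 0.03716/0.00833333 → 4, 0.02145/0.00416667 → 5; chars 45.

DQ64kn45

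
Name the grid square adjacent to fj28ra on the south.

FJ27rx

Latitude subsquare a = 0; −1 → -1, wraps to 23 = x, carry into square.
Latitude square 8; −1 → 7.
The longitude characters are unchanged.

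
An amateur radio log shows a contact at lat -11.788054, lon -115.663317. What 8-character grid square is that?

Add 180° to longitude and 90° to latitude: 64.33668, 78.21195.
Field: lon ⌊64.33668/20⌋ = 3 → D; lat ⌊78.21195/10⌋ = 7 → H.
Square: lon ⌊4.33668/2⌋ = 2; lat ⌊8.21195/1⌋ = 8.
Subsquare: lon ⌊0.33668/0.0833333⌋ = 4 → e; lat ⌊0.21195/0.0416667⌋ = 5 → f.
Extended square: lon ⌊0.00335/0.00833333⌋ = 0; lat ⌊0.00361/0.00416667⌋ = 0.

DH28ef00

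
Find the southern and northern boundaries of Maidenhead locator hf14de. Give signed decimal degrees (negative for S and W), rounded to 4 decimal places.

-35.8333, -35.7917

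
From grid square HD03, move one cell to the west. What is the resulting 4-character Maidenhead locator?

GD93

Longitude square 0; −1 → -1, wraps to 9, carry into field.
Longitude field H = 7; −1 → 6 = G.
The latitude characters are unchanged.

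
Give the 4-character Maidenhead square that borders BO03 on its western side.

AO93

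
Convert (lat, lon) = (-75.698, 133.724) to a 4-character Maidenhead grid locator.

Shift to the Maidenhead origin (180°W, 90°S): lon 313.72, lat 14.30.
Field: lon ⌊313.72/20⌋ = 15 → P; lat ⌊14.30/10⌋ = 1 → B.
Square: lon ⌊13.72/2⌋ = 6; lat ⌊4.30/1⌋ = 4.

PB64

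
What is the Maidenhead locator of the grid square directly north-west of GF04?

FF95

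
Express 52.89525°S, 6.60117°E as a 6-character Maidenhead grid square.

JD37hc

Offset from 180°W / 90°S: lon 186.6012°, lat 37.1048°.
Field (20°×10°, letters A–R): lon ⌊186.6012/20⌋ = 9 → J; lat ⌊37.1048/10⌋ = 3 → D.
Square (2°×1°, digits 0–9): lon ⌊6.6012/2⌋ = 3; lat ⌊7.1048/1⌋ = 7.
Subsquare (5′×2.5′, letters a–x): lon ⌊0.6012/0.0833333⌋ = 7 → h; lat ⌊0.1048/0.0416667⌋ = 2 → c.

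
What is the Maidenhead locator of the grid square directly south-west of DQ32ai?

Longitude subsquare a = 0; −1 → -1, wraps to 23 = x, carry into square.
Longitude square 3; −1 → 2.
Latitude subsquare i = 8; −1 → 7 = h.

DQ22xh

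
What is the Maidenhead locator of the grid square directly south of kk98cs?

Latitude subsquare s = 18; −1 → 17 = r.
The longitude characters are unchanged.

KK98cr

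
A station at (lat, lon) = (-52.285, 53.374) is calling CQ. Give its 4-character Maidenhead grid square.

Add 180° to longitude and 90° to latitude: 233.37, 37.72.
Field: lon ⌊233.37/20⌋ = 11 → L; lat ⌊37.72/10⌋ = 3 → D.
Square: lon ⌊13.37/2⌋ = 6; lat ⌊7.72/1⌋ = 7.

LD67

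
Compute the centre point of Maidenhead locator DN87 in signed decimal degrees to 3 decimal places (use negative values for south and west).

Field D=3, N=13: +3·20° lon, +13·10° lat → SW at lon -120°, lat 40°.
Square 8, 7: +8·2° lon, +7·1° lat → SW at lon -104°, lat 47°.
Cell spans 2° lon × 1° lat. Centre is SW corner plus half of each.
latitude 47.500, longitude -103.000.

47.500, -103.000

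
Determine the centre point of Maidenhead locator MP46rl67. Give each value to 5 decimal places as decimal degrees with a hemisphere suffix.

Field M=12, P=15: +12·20° lon, +15·10° lat → SW at lon 60°, lat 60°.
Square 4, 6: +4·2° lon, +6·1° lat → SW at lon 68°, lat 66°.
Subsquare r=17, l=11: +17·0.0833333° lon, +11·0.0416667° lat → SW at lon 69.4167°, lat 66.4583°.
Extended square 6, 7: +6·0.00833333° lon, +7·0.00416667° lat → SW at lon 69.4667°, lat 66.4875°.
Cell spans 0.00833333° lon × 0.00416667° lat. Centre is SW corner plus half of each.
latitude 66.48958° N, longitude 69.47083° E.

66.48958° N, 69.47083° E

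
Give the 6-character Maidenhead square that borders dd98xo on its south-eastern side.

Longitude subsquare x = 23; +1 → 24, wraps to 0 = a, carry into square.
Longitude square 9; +1 → 10, wraps to 0, carry into field.
Longitude field D = 3; +1 → 4 = E.
Latitude subsquare o = 14; −1 → 13 = n.

ED08an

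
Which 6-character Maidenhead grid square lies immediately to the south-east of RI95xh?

Longitude subsquare x = 23; +1 → 24, wraps to 0 = a, carry into square.
Longitude square 9; +1 → 10, wraps to 0, carry into field.
Longitude field R = 17; +1 → 18, wraps to 0 = A, wrapping around the antimeridian.
Latitude subsquare h = 7; −1 → 6 = g.

AI05ag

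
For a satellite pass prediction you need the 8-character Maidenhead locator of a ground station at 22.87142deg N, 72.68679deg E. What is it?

Add 180° to longitude and 90° to latitude: 252.68679, 112.87142.
Field: lon ⌊252.68679/20⌋ = 12 → M; lat ⌊112.87142/10⌋ = 11 → L.
Square: lon ⌊12.68679/2⌋ = 6; lat ⌊2.87142/1⌋ = 2.
Subsquare: lon ⌊0.68679/0.0833333⌋ = 8 → i; lat ⌊0.87142/0.0416667⌋ = 20 → u.
Extended square: lon ⌊0.02012/0.00833333⌋ = 2; lat ⌊0.03809/0.00416667⌋ = 9.

ML62iu29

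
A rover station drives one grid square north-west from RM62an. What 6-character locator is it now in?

RM52xo

Longitude subsquare a = 0; −1 → -1, wraps to 23 = x, carry into square.
Longitude square 6; −1 → 5.
Latitude subsquare n = 13; +1 → 14 = o.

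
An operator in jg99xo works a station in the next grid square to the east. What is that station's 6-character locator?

KG09ao

Longitude subsquare x = 23; +1 → 24, wraps to 0 = a, carry into square.
Longitude square 9; +1 → 10, wraps to 0, carry into field.
Longitude field J = 9; +1 → 10 = K.
The latitude characters are unchanged.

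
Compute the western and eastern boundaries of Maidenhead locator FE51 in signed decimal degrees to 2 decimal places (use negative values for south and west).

-70.00, -68.00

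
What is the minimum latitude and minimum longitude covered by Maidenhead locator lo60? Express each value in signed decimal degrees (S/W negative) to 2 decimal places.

Field L=11, O=14: +11·20° lon, +14·10° lat → SW at lon 40°, lat 50°.
Square 6, 0: +6·2° lon, +0·1° lat → SW at lon 52°, lat 50°.
latitude 50.00, longitude 52.00.

50.00, 52.00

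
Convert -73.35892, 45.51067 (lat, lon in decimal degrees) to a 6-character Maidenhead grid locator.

Add 180° to longitude and 90° to latitude: 225.5107, 16.6411.
Field: 225.5107/20 → 11 → L, 16.6411/10 → 1 → B; chars LB.
Square: 5.5107/2 → 2, 6.6411/1 → 6; chars 26.
Subsquare: 1.5107/0.0833333 → 18 → s, 0.6411/0.0416667 → 15 → p; chars sp.

LB26sp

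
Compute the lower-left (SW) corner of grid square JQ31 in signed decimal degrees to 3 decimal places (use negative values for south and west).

71.000, 6.000

Field J=9, Q=16: +9·20° lon, +16·10° lat → SW at lon 0°, lat 70°.
Square 3, 1: +3·2° lon, +1·1° lat → SW at lon 6°, lat 71°.
latitude 71.000, longitude 6.000.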